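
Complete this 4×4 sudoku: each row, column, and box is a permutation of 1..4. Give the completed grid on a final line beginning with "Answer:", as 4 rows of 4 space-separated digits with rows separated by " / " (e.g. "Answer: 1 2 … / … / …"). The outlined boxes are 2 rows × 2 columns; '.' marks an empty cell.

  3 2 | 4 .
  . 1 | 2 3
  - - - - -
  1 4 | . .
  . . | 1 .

Step 1. [r3c4∈{2}] r3c4 has the single candidate 2 ⇒ r3c4=2.
Step 2. [r4c2∈{3}] nothing but 3 survives at r4c2. So r4c2=3.
Step 3. [r2c1∈{4}] r2c1 is down to just 4. So r2c1=4.
Step 4. [r4c1∈{2}] r4c1's peers cover all but 2. So r4c1=2.
Step 5. [r3c3∈{3}] nothing but 3 survives at r3c3. So r3c3=3.
Step 6. [r1c4∈{1}] r1c4 is down to just 1 ⇒ r1c4=1.
Step 7. [r4c4∈{4}] nothing but 4 survives at r4c4, so r4c4=4.

Answer: 3 2 4 1 / 4 1 2 3 / 1 4 3 2 / 2 3 1 4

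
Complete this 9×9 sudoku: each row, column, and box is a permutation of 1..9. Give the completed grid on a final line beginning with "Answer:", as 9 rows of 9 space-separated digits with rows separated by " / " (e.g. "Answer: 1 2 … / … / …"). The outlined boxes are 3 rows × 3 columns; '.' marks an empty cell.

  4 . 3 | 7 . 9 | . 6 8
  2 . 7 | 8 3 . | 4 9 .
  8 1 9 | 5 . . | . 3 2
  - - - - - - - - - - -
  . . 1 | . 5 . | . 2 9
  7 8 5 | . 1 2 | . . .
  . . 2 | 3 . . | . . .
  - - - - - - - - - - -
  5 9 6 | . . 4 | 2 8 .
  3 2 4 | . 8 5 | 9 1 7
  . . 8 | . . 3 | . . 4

Step 1. [r9c7∈{5,6}] box 9 places 6 nowhere but r9c7, so r9c7=6.
Step 2. [r6c8∈{4,5,7}] in col 8, 7 fits only at r6c8, so r6c8=7.
Step 3. [r4c1∈{6}] r4c1 has the single candidate 6. So r4c1=6.
Step 4. [r5c4∈{4,6,9}] r5c4 is the only open cell in row 5 admitting 9 ⇒ r5c4=9.
Step 5. [r1c7∈{1,5}] in row 1, 1 fits only at r1c7, so r1c7=1.
Step 6. [r3c6∈{6}] r3c6's peers cover all but 6 ⇒ r3c6=6.
Step 7. [r6c2∈{4}] only 4 remains possible at r6c2 ⇒ r6c2=4.
Step 8. [r5c7∈{3}] r5c7 is down to just 3, so r5c7=3.
Step 9. [r9c5∈{2,7,9}] 9 has one home in row 9: r9c5, so r9c5=9.
Step 10. [r6c6∈{8}] r6c6 has the single candidate 8. So r6c6=8.
Step 11. [r2c9∈{5}] r2c9 has the single candidate 5. So r2c9=5.
Step 12. [r9c4∈{1,2}] row 9 places 2 nowhere but r9c4 ⇒ r9c4=2.
Step 13. [r5c9∈{6}] only 6 remains possible at r5c9, so r5c9=6.
Step 14. [r9c1∈{1}] r9c1 has the single candidate 1, so r9c1=1.
Step 15. [r4c6∈{7}] r4c6 has the single candidate 7, so r4c6=7.
Step 16. [r6c7∈{5}] only 5 remains possible at r6c7 ⇒ r6c7=5.
Step 17. [r1c2∈{5}] nothing but 5 survives at r1c2 ⇒ r1c2=5.
Step 18. [r8c4∈{6}] r8c4 has the single candidate 6 ⇒ r8c4=6.
Step 19. [r7c5∈{7}] r7c5 has the single candidate 7, so r7c5=7.
Step 20. [r4c4∈{4}] r4c4 has the single candidate 4, so r4c4=4.
Step 21. [r6c9∈{1}] nothing but 1 survives at r6c9, so r6c9=1.
Step 22. [r4c2∈{3}] r4c2 is down to just 3, so r4c2=3.
Step 23. [r5c8∈{4}] r5c8 has the single candidate 4 ⇒ r5c8=4.
Step 24. [r7c4∈{1}] r7c4 is down to just 1, so r7c4=1.
Step 25. [r7c9∈{3}] r7c9 is down to just 3, so r7c9=3.
Step 26. [r6c1∈{9}] only 9 remains possible at r6c1, so r6c1=9.
Step 27. [r4c7∈{8}] only 8 remains possible at r4c7, so r4c7=8.
Step 28. [r1c5∈{2}] r1c5 is down to just 2, so r1c5=2.
Step 29. [r9c2∈{7}] r9c2 is down to just 7 ⇒ r9c2=7.
Step 30. [r9c8∈{5}] r9c8 is down to just 5 ⇒ r9c8=5.
Step 31. [r3c5∈{4}] r3c5 is down to just 4, so r3c5=4.
Step 32. [r6c5∈{6}] r6c5 is down to just 6. So r6c5=6.
Step 33. [r2c6∈{1}] only 1 remains possible at r2c6 ⇒ r2c6=1.
Step 34. [r3c7∈{7}] nothing but 7 survives at r3c7, so r3c7=7.
Step 35. [r2c2∈{6}] nothing but 6 survives at r2c2 ⇒ r2c2=6.

Answer: 4 5 3 7 2 9 1 6 8 / 2 6 7 8 3 1 4 9 5 / 8 1 9 5 4 6 7 3 2 / 6 3 1 4 5 7 8 2 9 / 7 8 5 9 1 2 3 4 6 / 9 4 2 3 6 8 5 7 1 / 5 9 6 1 7 4 2 8 3 / 3 2 4 6 8 5 9 1 7 / 1 7 8 2 9 3 6 5 4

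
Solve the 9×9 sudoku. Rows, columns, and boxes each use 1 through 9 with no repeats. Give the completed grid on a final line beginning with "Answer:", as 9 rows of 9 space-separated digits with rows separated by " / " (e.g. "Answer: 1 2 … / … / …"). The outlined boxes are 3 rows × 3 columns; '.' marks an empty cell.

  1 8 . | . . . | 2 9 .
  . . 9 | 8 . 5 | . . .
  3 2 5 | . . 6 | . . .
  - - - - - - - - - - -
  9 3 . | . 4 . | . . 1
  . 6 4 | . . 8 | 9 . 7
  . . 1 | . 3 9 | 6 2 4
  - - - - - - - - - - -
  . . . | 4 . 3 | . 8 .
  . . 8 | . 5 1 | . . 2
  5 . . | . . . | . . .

Step 1. [r1c5∈{7}] r1c5's peers cover all but 7 ⇒ r1c5=7.
Step 2. [r9c3∈{2,3,6,7}] in col 3, 3 fits only at r9c3. So r9c3=3.
Step 3. [r4c4∈{2,5,6,7}] across row 4, 6 lands solely at r4c4. So r4c4=6.
Step 4. [r2c5∈{1,2}] across row 2, 2 lands solely at r2c5 ⇒ r2c5=2.
Step 5. [r5c8∈{3,5}] r5c8 is the only open cell in row 5 admitting 3. So r5c8=3.
Step 6. [r1c3∈{6}] r1c3's peers cover all but 6. So r1c3=6.
Step 7. [r8c7∈{3,4,7}] row 8 places 3 nowhere but r8c7, so r8c7=3.
Step 8. [r5c1∈{2}] r5c1's peers cover all but 2 ⇒ r5c1=2.
Step 9. [r4c3∈{7}] r4c3 is down to just 7. So r4c3=7.
Step 10. [r9c6∈{2,7}] 7 has one home in col 6: r9c6, so r9c6=7.
Step 11. [r8c4∈{9}] r8c4 has the single candidate 9 ⇒ r8c4=9.
Step 12. [r3c4∈{1}] r3c4's peers cover all but 1. So r3c4=1.
Step 13. [r7c5∈{6}] r7c5 is down to just 6. So r7c5=6.
Step 14. [r7c1∈{7}] r7c1 is down to just 7. So r7c1=7.
Step 15. [r8c2∈{4}] r8c2's peers cover all but 4 ⇒ r8c2=4.
Step 16. [r8c8∈{6,7}] row 8 places 7 nowhere but r8c8 ⇒ r8c8=7.
Step 17. [r3c8∈{4}] nothing but 4 survives at r3c8 ⇒ r3c8=4.
Step 18. [r4c7∈{5,8}] across row 4, 8 lands solely at r4c7, so r4c7=8.
Step 19. [r7c7∈{1,5}] col 7 places 5 nowhere but r7c7. So r7c7=5.
Step 20. [r7c9∈{9}] only 9 remains possible at r7c9, so r7c9=9.
Step 21. [r2c9∈{3,6}] in row 2, 3 fits only at r2c9 ⇒ r2c9=3.
Step 22. [r2c8∈{1,6}] row 2 places 6 nowhere but r2c8. So r2c8=6.
Step 23. [r9c8∈{1}] only 1 remains possible at r9c8 ⇒ r9c8=1.
Step 24. [r3c7∈{7}] r3c7 has the single candidate 7 ⇒ r3c7=7.
Step 25. [r6c4∈{5,7}] across row 6, 7 lands solely at r6c4 ⇒ r6c4=7.
Step 26. [r1c6∈{4}] only 4 remains possible at r1c6, so r1c6=4.
Step 27. [r1c9∈{5}] r1c9 has the single candidate 5. So r1c9=5.
Step 28. [r6c1∈{8}] r6c1 is down to just 8, so r6c1=8.
Step 29. [r2c1∈{4}] nothing but 4 survives at r2c1 ⇒ r2c1=4.
Step 30. [r9c5∈{8}] only 8 remains possible at r9c5 ⇒ r9c5=8.
Step 31. [r5c4∈{5}] nothing but 5 survives at r5c4. So r5c4=5.
Step 32. [r1c4∈{3}] only 3 remains possible at r1c4. So r1c4=3.
Step 33. [r2c7∈{1}] r2c7's peers cover all but 1, so r2c7=1.
Step 34. [r9c4∈{2}] r9c4 has the single candidate 2 ⇒ r9c4=2.
Step 35. [r8c1∈{6}] nothing but 6 survives at r8c1, so r8c1=6.
Step 36. [r9c2∈{9}] r9c2 is down to just 9, so r9c2=9.
Step 37. [r7c2∈{1}] r7c2 is down to just 1. So r7c2=1.
Step 38. [r5c5∈{1}] r5c5's peers cover all but 1 ⇒ r5c5=1.
Step 39. [r3c9∈{8}] r3c9 is down to just 8. So r3c9=8.
Step 40. [r2c2∈{7}] nothing but 7 survives at r2c2, so r2c2=7.
Step 41. [r7c3∈{2}] r7c3 has the single candidate 2, so r7c3=2.
Step 42. [r9c7∈{4}] only 4 remains possible at r9c7, so r9c7=4.
Step 43. [r9c9∈{6}] r9c9 is down to just 6 ⇒ r9c9=6.
Step 44. [r4c8∈{5}] r4c8 has the single candidate 5, so r4c8=5.
Step 45. [r3c5∈{9}] only 9 remains possible at r3c5. So r3c5=9.
Step 46. [r4c6∈{2}] only 2 remains possible at r4c6. So r4c6=2.
Step 47. [r6c2∈{5}] only 5 remains possible at r6c2, so r6c2=5.

Answer: 1 8 6 3 7 4 2 9 5 / 4 7 9 8 2 5 1 6 3 / 3 2 5 1 9 6 7 4 8 / 9 3 7 6 4 2 8 5 1 / 2 6 4 5 1 8 9 3 7 / 8 5 1 7 3 9 6 2 4 / 7 1 2 4 6 3 5 8 9 / 6 4 8 9 5 1 3 7 2 / 5 9 3 2 8 7 4 1 6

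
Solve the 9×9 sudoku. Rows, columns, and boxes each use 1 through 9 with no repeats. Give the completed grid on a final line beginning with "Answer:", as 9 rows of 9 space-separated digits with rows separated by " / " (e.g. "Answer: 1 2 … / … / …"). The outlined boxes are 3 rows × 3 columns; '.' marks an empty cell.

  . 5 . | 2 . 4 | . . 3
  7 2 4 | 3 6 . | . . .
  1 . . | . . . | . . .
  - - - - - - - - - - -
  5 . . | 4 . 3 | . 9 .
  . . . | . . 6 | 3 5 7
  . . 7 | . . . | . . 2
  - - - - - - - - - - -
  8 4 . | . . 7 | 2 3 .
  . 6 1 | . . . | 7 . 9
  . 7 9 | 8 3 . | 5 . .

Step 1. [r8c4∈{5}] only 5 remains possible at r8c4 ⇒ r8c4=5.
Step 2. [r8c8∈{4,8}] r8c8 is the only open cell in row 8 admitting 8. So r8c8=8.
Step 3. [r2c8∈{1}] nothing but 1 survives at r2c8 ⇒ r2c8=1.
Step 4. [r1c5∈{1,7,8,9}] 1 has one home in row 1: r1c5, so r1c5=1.
Step 5. [r7c5∈{9}] r7c5 is down to just 9 ⇒ r7c5=9.
Step 6. [r3c3∈{3,6,8}] 3 has one home in col 3: r3c3, so r3c3=3.
Step 7. [r6c2∈{1,3,8,9}] col 2 places 3 nowhere but r6c2. So r6c2=3.
Step 8. [r9c1∈{2}] r9c1 is down to just 2, so r9c1=2.
Step 9. [r9c6∈{1}] nothing but 1 survives at r9c6, so r9c6=1.
Step 10. [r3c8∈{2,4,6,7}] r3c8 is the only open cell in row 3 admitting 2 ⇒ r3c8=2.
Step 11. [r4c5∈{2,7,8}] across row 4, 7 lands solely at r4c5, so r4c5=7.
Step 12. [r4c3∈{2,6,8}] r4c3 is the only open cell in row 4 admitting 2. So r4c3=2.
Step 13. [r6c1∈{4,6,9}] r6c1 is the only open cell in box 4 admitting 6, so r6c1=6.
Step 14. [r5c3∈{8}] r5c3's peers cover all but 8. So r5c3=8.
Step 15. [r1c7∈{6,8,9}] across row 1, 8 lands solely at r1c7 ⇒ r1c7=8.
Step 16. [r2c6∈{5,8,9}] row 2 places 8 nowhere but r2c6. So r2c6=8.
Step 17. [r3c5∈{5}] r3c5 has the single candidate 5 ⇒ r3c5=5.
Step 18. [r3c6∈{9}] only 9 remains possible at r3c6, so r3c6=9.
Step 19. [r5c2∈{1,9}] 9 has one home in col 2: r5c2, so r5c2=9.
Step 20. [r4c2∈{1}] only 1 remains possible at r4c2 ⇒ r4c2=1.
Step 21. [r4c7∈{6}] r4c7's peers cover all but 6 ⇒ r4c7=6.
Step 22. [r3c9∈{4,6}] row 3 places 6 nowhere but r3c9 ⇒ r3c9=6.
Step 23. [r6c7∈{1,4}] col 7 places 1 nowhere but r6c7, so r6c7=1.
Step 24. [r5c5∈{2}] only 2 remains possible at r5c5. So r5c5=2.
Step 25. [r9c9∈{4}] r9c9 has the single candidate 4. So r9c9=4.
Step 26. [r6c6∈{5}] r6c6 has the single candidate 5 ⇒ r6c6=5.
Step 27. [r6c4∈{9}] r6c4's peers cover all but 9, so r6c4=9.
Step 28. [r7c4∈{6}] r7c4 has the single candidate 6, so r7c4=6.
Step 29. [r6c8∈{4}] nothing but 4 survives at r6c8 ⇒ r6c8=4.
Step 30. [r8c1∈{3}] r8c1 is down to just 3 ⇒ r8c1=3.
Step 31. [r1c1∈{9}] r1c1's peers cover all but 9, so r1c1=9.
Step 32. [r2c7∈{9}] only 9 remains possible at r2c7, so r2c7=9.
Step 33. [r8c6∈{2}] r8c6 has the single candidate 2. So r8c6=2.
Step 34. [r6c5∈{8}] nothing but 8 survives at r6c5, so r6c5=8.
Step 35. [r1c3∈{6}] nothing but 6 survives at r1c3. So r1c3=6.
Step 36. [r2c9∈{5}] r2c9's peers cover all but 5. So r2c9=5.
Step 37. [r3c7∈{4}] r3c7 is down to just 4. So r3c7=4.
Step 38. [r7c3∈{5}] r7c3 has the single candidate 5, so r7c3=5.
Step 39. [r8c5∈{4}] r8c5 is down to just 4. So r8c5=4.
Step 40. [r7c9∈{1}] r7c9's peers cover all but 1 ⇒ r7c9=1.
Step 41. [r5c1∈{4}] r5c1 has the single candidate 4. So r5c1=4.
Step 42. [r3c4∈{7}] r3c4 has the single candidate 7, so r3c4=7.
Step 43. [r4c9∈{8}] r4c9 has the single candidate 8, so r4c9=8.
Step 44. [r1c8∈{7}] r1c8's peers cover all but 7, so r1c8=7.
Step 45. [r3c2∈{8}] r3c2 is down to just 8 ⇒ r3c2=8.
Step 46. [r5c4∈{1}] r5c4 is down to just 1 ⇒ r5c4=1.
Step 47. [r9c8∈{6}] only 6 remains possible at r9c8 ⇒ r9c8=6.

Answer: 9 5 6 2 1 4 8 7 3 / 7 2 4 3 6 8 9 1 5 / 1 8 3 7 5 9 4 2 6 / 5 1 2 4 7 3 6 9 8 / 4 9 8 1 2 6 3 5 7 / 6 3 7 9 8 5 1 4 2 / 8 4 5 6 9 7 2 3 1 / 3 6 1 5 4 2 7 8 9 / 2 7 9 8 3 1 5 6 4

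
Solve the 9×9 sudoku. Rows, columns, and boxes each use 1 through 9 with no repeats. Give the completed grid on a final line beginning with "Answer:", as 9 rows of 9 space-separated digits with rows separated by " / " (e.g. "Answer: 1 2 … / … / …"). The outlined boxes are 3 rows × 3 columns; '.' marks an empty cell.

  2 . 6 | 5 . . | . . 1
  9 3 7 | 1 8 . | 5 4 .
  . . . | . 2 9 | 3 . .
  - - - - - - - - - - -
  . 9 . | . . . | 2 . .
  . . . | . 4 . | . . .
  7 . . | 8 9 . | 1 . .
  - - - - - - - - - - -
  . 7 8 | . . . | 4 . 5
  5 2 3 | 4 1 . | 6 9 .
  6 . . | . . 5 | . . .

Step 1. [r7c1∈{1}] only 1 remains possible at r7c1 ⇒ r7c1=1.
Step 2. [r2c6∈{6}] r2c6 has the single candidate 6, so r2c6=6.
Step 3. [r3c4∈{7}] r3c4's peers cover all but 7, so r3c4=7.
Step 4. [r4c5∈{3,5,6,7}] r4c5 is the only open cell in col 5 admitting 5, so r4c5=5.
Step 5. [r9c5∈{3,7}] in col 5, 7 fits only at r9c5 ⇒ r9c5=7.
Step 6. [r9c7∈{8}] r9c7 is down to just 8 ⇒ r9c7=8.
Step 7. [r5c9∈{3,6,7,8,9}] 9 has one home in col 9: r5c9. So r5c9=9.
Step 8. [r5c7∈{7}] nothing but 7 survives at r5c7. So r5c7=7.
Step 9. [r9c2∈{4}] r9c2's peers cover all but 4 ⇒ r9c2=4.
Step 10. [r1c2∈{8}] r1c2 is down to just 8. So r1c2=8.
Step 11. [r7c4∈{2,3,6,9}] r7c4 is the only open cell in row 7 admitting 9. So r7c4=9.
Step 12. [r9c8∈{1,2,3}] in row 9, 1 fits only at r9c8, so r9c8=1.
Step 13. [r7c8∈{2,3}] r7c8 is the only open cell in col 8 admitting 2, so r7c8=2.
Step 14. [r7c6∈{3}] only 3 remains possible at r7c6 ⇒ r7c6=3.
Step 15. [r6c6∈{2}] only 2 remains possible at r6c6 ⇒ r6c6=2.
Step 16. [r5c6∈{1}] r5c6's peers cover all but 1 ⇒ r5c6=1.
Step 17. [r3c1∈{4}] r3c1 is down to just 4 ⇒ r3c1=4.
Step 18. [r4c3∈{1,4}] row 4 places 1 nowhere but r4c3. So r4c3=1.
Step 19. [r4c9∈{3,4,6,8}] r4c9 is the only open cell in row 4 admitting 4. So r4c9=4.
Step 20. [r3c3∈{5}] r3c3 has the single candidate 5. So r3c3=5.
Step 21. [r3c9∈{6,8}] r3c9 is the only open cell in col 9 admitting 8. So r3c9=8.
Step 22. [r6c9∈{3,6}] col 9 places 6 nowhere but r6c9, so r6c9=6.
Step 23. [r6c8∈{3,5}] row 6 places 3 nowhere but r6c8, so r6c8=3.
Step 24. [r4c4∈{3,6}] r4c4 is the only open cell in row 4 admitting 6 ⇒ r4c4=6.
Step 25. [r4c1∈{3,8}] r4c1 is the only open cell in row 4 admitting 3 ⇒ r4c1=3.
Step 26. [r5c8∈{5,8}] r5c8 is the only open cell in col 8 admitting 5. So r5c8=5.
Step 27. [r9c3∈{9}] r9c3's peers cover all but 9, so r9c3=9.
Step 28. [r1c8∈{7}] nothing but 7 survives at r1c8 ⇒ r1c8=7.
Step 29. [r9c9∈{3}] r9c9's peers cover all but 3 ⇒ r9c9=3.
Step 30. [r3c8∈{6}] r3c8's peers cover all but 6, so r3c8=6.
Step 31. [r8c6∈{8}] r8c6 is down to just 8. So r8c6=8.
Step 32. [r6c2∈{5}] nothing but 5 survives at r6c2 ⇒ r6c2=5.
Step 33. [r1c6∈{4}] r1c6 has the single candidate 4, so r1c6=4.
Step 34. [r4c6∈{7}] nothing but 7 survives at r4c6. So r4c6=7.
Step 35. [r1c7∈{9}] only 9 remains possible at r1c7 ⇒ r1c7=9.
Step 36. [r3c2∈{1}] r3c2 is down to just 1 ⇒ r3c2=1.
Step 37. [r5c2∈{6}] nothing but 6 survives at r5c2, so r5c2=6.
Step 38. [r5c3∈{2}] nothing but 2 survives at r5c3 ⇒ r5c3=2.
Step 39. [r5c4∈{3}] only 3 remains possible at r5c4 ⇒ r5c4=3.
Step 40. [r8c9∈{7}] r8c9 has the single candidate 7. So r8c9=7.
Step 41. [r4c8∈{8}] r4c8 is down to just 8. So r4c8=8.
Step 42. [r2c9∈{2}] r2c9's peers cover all but 2 ⇒ r2c9=2.
Step 43. [r5c1∈{8}] r5c1 is down to just 8. So r5c1=8.
Step 44. [r9c4∈{2}] r9c4 is down to just 2 ⇒ r9c4=2.
Step 45. [r7c5∈{6}] r7c5 is down to just 6. So r7c5=6.
Step 46. [r1c5∈{3}] only 3 remains possible at r1c5. So r1c5=3.
Step 47. [r6c3∈{4}] r6c3 has the single candidate 4 ⇒ r6c3=4.

Answer: 2 8 6 5 3 4 9 7 1 / 9 3 7 1 8 6 5 4 2 / 4 1 5 7 2 9 3 6 8 / 3 9 1 6 5 7 2 8 4 / 8 6 2 3 4 1 7 5 9 / 7 5 4 8 9 2 1 3 6 / 1 7 8 9 6 3 4 2 5 / 5 2 3 4 1 8 6 9 7 / 6 4 9 2 7 5 8 1 3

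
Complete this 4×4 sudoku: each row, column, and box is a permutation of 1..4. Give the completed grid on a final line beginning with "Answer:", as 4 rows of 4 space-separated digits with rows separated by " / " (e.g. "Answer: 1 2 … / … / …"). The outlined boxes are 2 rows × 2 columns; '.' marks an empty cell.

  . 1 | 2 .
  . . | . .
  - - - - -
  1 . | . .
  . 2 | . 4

Step 1. [r3c3∈{3}] nothing but 3 survives at r3c3, so r3c3=3.
Step 2. [r2c2∈{3,4}] r2c2 is the only open cell in col 2 admitting 3, so r2c2=3.
Step 3. [r2c3∈{1,4}] r2c3 is the only open cell in col 3 admitting 4, so r2c3=4.
Step 4. [r3c2∈{4}] r3c2 is down to just 4, so r3c2=4.
Step 5. [r2c4∈{1}] r2c4 is down to just 1 ⇒ r2c4=1.
Step 6. [r1c4∈{3}] r1c4 is down to just 3. So r1c4=3.
Step 7. [r1c1∈{4}] nothing but 4 survives at r1c1 ⇒ r1c1=4.
Step 8. [r3c4∈{2}] r3c4 is down to just 2. So r3c4=2.
Step 9. [r4c1∈{3}] nothing but 3 survives at r4c1 ⇒ r4c1=3.
Step 10. [r2c1∈{2}] r2c1's peers cover all but 2. So r2c1=2.
Step 11. [r4c3∈{1}] r4c3's peers cover all but 1, so r4c3=1.

Answer: 4 1 2 3 / 2 3 4 1 / 1 4 3 2 / 3 2 1 4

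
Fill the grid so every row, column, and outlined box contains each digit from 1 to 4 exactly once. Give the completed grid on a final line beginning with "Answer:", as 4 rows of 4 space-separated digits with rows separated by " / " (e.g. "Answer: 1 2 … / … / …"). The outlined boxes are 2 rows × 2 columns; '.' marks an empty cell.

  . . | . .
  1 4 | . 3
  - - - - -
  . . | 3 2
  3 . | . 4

Step 1. [r4c3∈{1}] r4c3 has the single candidate 1, so r4c3=1.
Step 2. [r1c1∈{2}] r1c1 has the single candidate 2. So r1c1=2.
Step 3. [r1c4∈{1}] r1c4's peers cover all but 1, so r1c4=1.
Step 4. [r1c3∈{4}] only 4 remains possible at r1c3, so r1c3=4.
Step 5. [r2c3∈{2}] nothing but 2 survives at r2c3, so r2c3=2.
Step 6. [r3c2∈{1}] r3c2 is down to just 1, so r3c2=1.
Step 7. [r1c2∈{3}] r1c2 has the single candidate 3 ⇒ r1c2=3.
Step 8. [r3c1∈{4}] only 4 remains possible at r3c1 ⇒ r3c1=4.
Step 9. [r4c2∈{2}] r4c2 has the single candidate 2, so r4c2=2.

Answer: 2 3 4 1 / 1 4 2 3 / 4 1 3 2 / 3 2 1 4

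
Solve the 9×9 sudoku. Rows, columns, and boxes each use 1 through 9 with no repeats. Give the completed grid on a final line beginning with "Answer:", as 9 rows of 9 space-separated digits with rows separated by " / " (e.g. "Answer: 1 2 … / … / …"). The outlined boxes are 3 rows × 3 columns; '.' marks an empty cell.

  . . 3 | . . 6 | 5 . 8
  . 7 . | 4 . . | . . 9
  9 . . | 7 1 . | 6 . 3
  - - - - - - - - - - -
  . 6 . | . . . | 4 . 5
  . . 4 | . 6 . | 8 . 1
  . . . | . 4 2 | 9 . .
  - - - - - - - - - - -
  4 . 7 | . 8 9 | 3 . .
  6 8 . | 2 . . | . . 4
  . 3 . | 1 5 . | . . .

Step 1. [r9c1∈{2}] nothing but 2 survives at r9c1. So r9c1=2.
Step 2. [r1c8∈{1,2,4,7}] row 1 places 7 nowhere but r1c8 ⇒ r1c8=7.
Step 3. [r4c6∈{1,3,7,8}] 1 has one home in col 6: r4c6. So r4c6=1.
Step 4. [r2c7∈{1,2}] in col 7, 2 fits only at r2c7 ⇒ r2c7=2.
Step 5. [r5c2∈{2,5,9}] 9 has one home in col 2: r5c2. So r5c2=9.
Step 6. [r2c8∈{1}] r2c8 has the single candidate 1 ⇒ r2c8=1.
Step 7. [r7c2∈{1,5}] across row 7, 1 lands solely at r7c2, so r7c2=1.
Step 8. [r6c2∈{5}] r6c2 has the single candidate 5, so r6c2=5.
Step 9. [r2c1∈{5,8}] in col 1, 5 fits only at r2c1. So r2c1=5.
Step 10. [r6c9∈{6,7}] in box 6, 7 fits only at r6c9 ⇒ r6c9=7.
Step 11. [r9c9∈{6}] nothing but 6 survives at r9c9 ⇒ r9c9=6.
Step 12. [r5c8∈{2,3}] across row 5, 2 lands solely at r5c8 ⇒ r5c8=2.
Step 13. [r4c8∈{3}] nothing but 3 survives at r4c8, so r4c8=3.
Step 14. [r1c2∈{2,4}] r1c2 is the only open cell in row 1 admitting 4 ⇒ r1c2=4.
Step 15. [r9c7∈{7}] r9c7 is down to just 7, so r9c7=7.
Step 16. [r6c3∈{1,8}] 1 has one home in col 3: r6c3, so r6c3=1.
Step 17. [r8c3∈{5,9}] across col 3, 5 lands solely at r8c3. So r8c3=5.
Step 18. [r5c4∈{3,5}] r5c4 is the only open cell in col 4 admitting 5. So r5c4=5.
Step 19. [r6c4∈{3,8}] across col 4, 3 lands solely at r6c4, so r6c4=3.
Step 20. [r5c6∈{7}] r5c6 is down to just 7. So r5c6=7.
Step 21. [r4c4∈{8,9}] col 4 places 8 nowhere but r4c4, so r4c4=8.
Step 22. [r8c6∈{3}] only 3 remains possible at r8c6. So r8c6=3.
Step 23. [r2c6∈{8}] nothing but 8 survives at r2c6, so r2c6=8.
Step 24. [r1c4∈{9}] r1c4's peers cover all but 9. So r1c4=9.
Step 25. [r4c3∈{2}] r4c3 has the single candidate 2 ⇒ r4c3=2.
Step 26. [r8c8∈{9}] r8c8 is down to just 9 ⇒ r8c8=9.
Step 27. [r7c4∈{6}] only 6 remains possible at r7c4 ⇒ r7c4=6.
Step 28. [r9c8∈{8}] nothing but 8 survives at r9c8, so r9c8=8.
Step 29. [r2c5∈{3}] r2c5 has the single candidate 3. So r2c5=3.
Step 30. [r6c8∈{6}] r6c8 has the single candidate 6 ⇒ r6c8=6.
Step 31. [r9c3∈{9}] only 9 remains possible at r9c3 ⇒ r9c3=9.
Step 32. [r9c6∈{4}] r9c6 has the single candidate 4, so r9c6=4.
Step 33. [r1c5∈{2}] r1c5's peers cover all but 2, so r1c5=2.
Step 34. [r3c2∈{2}] r3c2 has the single candidate 2, so r3c2=2.
Step 35. [r4c5∈{9}] r4c5 is down to just 9 ⇒ r4c5=9.
Step 36. [r8c7∈{1}] r8c7's peers cover all but 1, so r8c7=1.
Step 37. [r8c5∈{7}] r8c5 is down to just 7, so r8c5=7.
Step 38. [r7c8∈{5}] r7c8 has the single candidate 5. So r7c8=5.
Step 39. [r4c1∈{7}] r4c1 is down to just 7 ⇒ r4c1=7.
Step 40. [r3c6∈{5}] r3c6's peers cover all but 5 ⇒ r3c6=5.
Step 41. [r7c9∈{2}] r7c9's peers cover all but 2, so r7c9=2.
Step 42. [r6c1∈{8}] nothing but 8 survives at r6c1. So r6c1=8.
Step 43. [r5c1∈{3}] only 3 remains possible at r5c1 ⇒ r5c1=3.
Step 44. [r1c1∈{1}] only 1 remains possible at r1c1 ⇒ r1c1=1.
Step 45. [r3c3∈{8}] nothing but 8 survives at r3c3. So r3c3=8.
Step 46. [r2c3∈{6}] r2c3 has the single candidate 6 ⇒ r2c3=6.
Step 47. [r3c8∈{4}] only 4 remains possible at r3c8, so r3c8=4.

Answer: 1 4 3 9 2 6 5 7 8 / 5 7 6 4 3 8 2 1 9 / 9 2 8 7 1 5 6 4 3 / 7 6 2 8 9 1 4 3 5 / 3 9 4 5 6 7 8 2 1 / 8 5 1 3 4 2 9 6 7 / 4 1 7 6 8 9 3 5 2 / 6 8 5 2 7 3 1 9 4 / 2 3 9 1 5 4 7 8 6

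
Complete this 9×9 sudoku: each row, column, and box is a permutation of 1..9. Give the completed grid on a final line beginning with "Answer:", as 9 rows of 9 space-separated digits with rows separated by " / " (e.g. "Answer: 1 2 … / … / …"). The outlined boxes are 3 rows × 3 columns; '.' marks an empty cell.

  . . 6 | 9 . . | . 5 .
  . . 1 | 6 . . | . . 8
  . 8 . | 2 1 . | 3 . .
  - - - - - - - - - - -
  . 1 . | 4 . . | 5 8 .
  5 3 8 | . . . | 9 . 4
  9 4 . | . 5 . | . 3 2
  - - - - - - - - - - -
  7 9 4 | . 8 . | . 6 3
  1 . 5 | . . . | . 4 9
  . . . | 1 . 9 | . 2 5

Step 1. [r5c4∈{7}] r5c4's peers cover all but 7 ⇒ r5c4=7.
Step 2. [r7c6∈{2,5}] 2 has one home in row 7: r7c6. So r7c6=2.
Step 3. [r4c1∈{2,6}] r4c1 is the only open cell in box 4 admitting 6. So r4c1=6.
Step 4. [r9c5∈{3,4,6,7}] in row 9, 4 fits only at r9c5 ⇒ r9c5=4.
Step 5. [r9c7∈{7,8}] across row 9, 7 lands solely at r9c7 ⇒ r9c7=7.
Step 6. [r4c6∈{3}] nothing but 3 survives at r4c6, so r4c6=3.
Step 7. [r3c1∈{4}] r3c1 has the single candidate 4. So r3c1=4.
Step 8. [r1c6∈{4,7,8}] row 1 places 8 nowhere but r1c6, so r1c6=8.
Step 9. [r4c9∈{7}] only 7 remains possible at r4c9 ⇒ r4c9=7.
Step 10. [r1c7∈{1,2,4}] in row 1, 4 fits only at r1c7 ⇒ r1c7=4.
Step 11. [r2c2∈{2,5,7}] r2c2 is the only open cell in col 2 admitting 5, so r2c2=5.
Step 12. [r1c2∈{2,7}] across col 2, 7 lands solely at r1c2 ⇒ r1c2=7.
Step 13. [r1c5∈{3}] r1c5 has the single candidate 3 ⇒ r1c5=3.
Step 14. [r2c5∈{7}] r2c5 has the single candidate 7, so r2c5=7.
Step 15. [r8c5∈{6}] only 6 remains possible at r8c5 ⇒ r8c5=6.
Step 16. [r2c1∈{2,3}] across row 2, 3 lands solely at r2c1, so r2c1=3.
Step 17. [r6c7∈{1,6}] across col 7, 6 lands solely at r6c7. So r6c7=6.
Step 18. [r5c6∈{1,6}] in row 5, 6 fits only at r5c6, so r5c6=6.
Step 19. [r2c8∈{9}] r2c8's peers cover all but 9. So r2c8=9.
Step 20. [r4c5∈{2,9}] row 4 places 9 nowhere but r4c5 ⇒ r4c5=9.
Step 21. [r2c7∈{2}] r2c7 has the single candidate 2. So r2c7=2.
Step 22. [r4c3∈{2}] r4c3 has the single candidate 2. So r4c3=2.
Step 23. [r2c6∈{4}] r2c6 has the single candidate 4. So r2c6=4.
Step 24. [r8c4∈{3}] r8c4 has the single candidate 3 ⇒ r8c4=3.
Step 25. [r9c3∈{3}] r9c3 has the single candidate 3, so r9c3=3.
Step 26. [r7c7∈{1}] r7c7 is down to just 1 ⇒ r7c7=1.
Step 27. [r3c6∈{5}] nothing but 5 survives at r3c6, so r3c6=5.
Step 28. [r3c9∈{6}] r3c9 is down to just 6 ⇒ r3c9=6.
Step 29. [r6c3∈{7}] only 7 remains possible at r6c3 ⇒ r6c3=7.
Step 30. [r6c6∈{1}] r6c6 is down to just 1. So r6c6=1.
Step 31. [r5c5∈{2}] only 2 remains possible at r5c5 ⇒ r5c5=2.
Step 32. [r8c2∈{2}] r8c2 has the single candidate 2 ⇒ r8c2=2.
Step 33. [r3c8∈{7}] r3c8 is down to just 7. So r3c8=7.
Step 34. [r8c7∈{8}] only 8 remains possible at r8c7, so r8c7=8.
Step 35. [r1c1∈{2}] r1c1 has the single candidate 2 ⇒ r1c1=2.
Step 36. [r3c3∈{9}] nothing but 9 survives at r3c3. So r3c3=9.
Step 37. [r8c6∈{7}] r8c6's peers cover all but 7. So r8c6=7.
Step 38. [r9c1∈{8}] r9c1 has the single candidate 8 ⇒ r9c1=8.
Step 39. [r1c9∈{1}] nothing but 1 survives at r1c9 ⇒ r1c9=1.
Step 40. [r6c4∈{8}] only 8 remains possible at r6c4, so r6c4=8.
Step 41. [r9c2∈{6}] only 6 remains possible at r9c2, so r9c2=6.
Step 42. [r5c8∈{1}] only 1 remains possible at r5c8 ⇒ r5c8=1.
Step 43. [r7c4∈{5}] only 5 remains possible at r7c4. So r7c4=5.

Answer: 2 7 6 9 3 8 4 5 1 / 3 5 1 6 7 4 2 9 8 / 4 8 9 2 1 5 3 7 6 / 6 1 2 4 9 3 5 8 7 / 5 3 8 7 2 6 9 1 4 / 9 4 7 8 5 1 6 3 2 / 7 9 4 5 8 2 1 6 3 / 1 2 5 3 6 7 8 4 9 / 8 6 3 1 4 9 7 2 5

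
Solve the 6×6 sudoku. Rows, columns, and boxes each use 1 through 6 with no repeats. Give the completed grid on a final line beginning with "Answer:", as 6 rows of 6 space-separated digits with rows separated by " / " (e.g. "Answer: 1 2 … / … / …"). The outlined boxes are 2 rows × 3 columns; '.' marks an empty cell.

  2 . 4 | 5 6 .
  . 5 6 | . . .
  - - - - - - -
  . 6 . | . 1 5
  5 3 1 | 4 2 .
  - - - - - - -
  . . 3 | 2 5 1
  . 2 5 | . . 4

Step 1. [r2c1∈{1,3}] r2c1 is the only open cell in col 1 admitting 3. So r2c1=3.
Step 2. [r6c4∈{3,6}] r6c4 is the only open cell in col 4 admitting 6, so r6c4=6.
Step 3. [r3c1∈{4}] nothing but 4 survives at r3c1 ⇒ r3c1=4.
Step 4. [r3c4∈{3}] only 3 remains possible at r3c4, so r3c4=3.
Step 5. [r5c1∈{6}] r5c1's peers cover all but 6. So r5c1=6.
Step 6. [r4c6∈{6}] only 6 remains possible at r4c6 ⇒ r4c6=6.
Step 7. [r5c2∈{4}] r5c2's peers cover all but 4 ⇒ r5c2=4.
Step 8. [r2c4∈{1}] r2c4's peers cover all but 1. So r2c4=1.
Step 9. [r3c3∈{2}] r3c3 has the single candidate 2. So r3c3=2.
Step 10. [r1c6∈{3}] r1c6 has the single candidate 3. So r1c6=3.
Step 11. [r2c6∈{2}] nothing but 2 survives at r2c6. So r2c6=2.
Step 12. [r6c1∈{1}] nothing but 1 survives at r6c1 ⇒ r6c1=1.
Step 13. [r1c2∈{1}] only 1 remains possible at r1c2. So r1c2=1.
Step 14. [r6c5∈{3}] r6c5 has the single candidate 3. So r6c5=3.
Step 15. [r2c5∈{4}] r2c5 has the single candidate 4, so r2c5=4.

Answer: 2 1 4 5 6 3 / 3 5 6 1 4 2 / 4 6 2 3 1 5 / 5 3 1 4 2 6 / 6 4 3 2 5 1 / 1 2 5 6 3 4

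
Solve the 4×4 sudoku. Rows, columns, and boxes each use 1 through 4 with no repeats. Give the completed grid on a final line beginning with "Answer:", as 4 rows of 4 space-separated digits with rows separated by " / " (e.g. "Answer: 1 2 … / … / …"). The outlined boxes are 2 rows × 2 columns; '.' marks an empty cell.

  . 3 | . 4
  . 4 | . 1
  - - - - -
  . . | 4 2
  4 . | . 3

Step 1. [r3c2∈{1}] r3c2's peers cover all but 1, so r3c2=1.
Step 2. [r2c1∈{2}] only 2 remains possible at r2c1, so r2c1=2.
Step 3. [r4c3∈{1}] r4c3 is down to just 1. So r4c3=1.
Step 4. [r2c3∈{3}] only 3 remains possible at r2c3, so r2c3=3.
Step 5. [r1c3∈{2}] r1c3's peers cover all but 2 ⇒ r1c3=2.
Step 6. [r4c2∈{2}] r4c2 has the single candidate 2, so r4c2=2.
Step 7. [r1c1∈{1}] r1c1's peers cover all but 1 ⇒ r1c1=1.
Step 8. [r3c1∈{3}] only 3 remains possible at r3c1 ⇒ r3c1=3.

Answer: 1 3 2 4 / 2 4 3 1 / 3 1 4 2 / 4 2 1 3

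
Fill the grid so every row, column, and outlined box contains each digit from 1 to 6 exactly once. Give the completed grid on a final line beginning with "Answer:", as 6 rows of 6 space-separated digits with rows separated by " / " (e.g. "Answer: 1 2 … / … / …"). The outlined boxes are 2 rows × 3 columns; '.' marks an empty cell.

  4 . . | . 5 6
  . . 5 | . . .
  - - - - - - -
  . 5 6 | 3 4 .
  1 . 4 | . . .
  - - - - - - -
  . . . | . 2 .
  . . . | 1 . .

Step 1. [r1c4∈{2}] r1c4's peers cover all but 2 ⇒ r1c4=2.
Step 2. [r4c2∈{2,3}] r4c2 is the only open cell in row 4 admitting 3. So r4c2=3.
Step 3. [r1c3∈{1,3}] across row 1, 3 lands solely at r1c3 ⇒ r1c3=3.
Step 4. [r2c5∈{1,3}] across col 5, 1 lands solely at r2c5. So r2c5=1.
Step 5. [r6c5∈{3,6}] col 5 places 3 nowhere but r6c5 ⇒ r6c5=3.
Step 6. [r5c4∈{4,5,6}] across box 6, 6 lands solely at r5c4 ⇒ r5c4=6.
Step 7. [r3c1∈{2}] r3c1 is down to just 2 ⇒ r3c1=2.
Step 8. [r2c1∈{6}] r2c1 is down to just 6 ⇒ r2c1=6.
Step 9. [r6c1∈{5}] r6c1's peers cover all but 5, so r6c1=5.
Step 10. [r6c6∈{4}] r6c6's peers cover all but 4 ⇒ r6c6=4.
Step 11. [r5c2∈{1,4}] r5c2 is the only open cell in row 5 admitting 4 ⇒ r5c2=4.
Step 12. [r2c2∈{2}] r2c2's peers cover all but 2. So r2c2=2.
Step 13. [r4c4∈{5}] only 5 remains possible at r4c4, so r4c4=5.
Step 14. [r2c4∈{4}] r2c4 is down to just 4. So r2c4=4.
Step 15. [r4c6∈{2}] nothing but 2 survives at r4c6 ⇒ r4c6=2.
Step 16. [r5c3∈{1}] r5c3 is down to just 1. So r5c3=1.
Step 17. [r6c3∈{2}] r6c3's peers cover all but 2 ⇒ r6c3=2.
Step 18. [r5c1∈{3}] only 3 remains possible at r5c1 ⇒ r5c1=3.
Step 19. [r2c6∈{3}] r2c6's peers cover all but 3, so r2c6=3.
Step 20. [r6c2∈{6}] nothing but 6 survives at r6c2, so r6c2=6.
Step 21. [r5c6∈{5}] r5c6 is down to just 5, so r5c6=5.
Step 22. [r4c5∈{6}] r4c5 is down to just 6. So r4c5=6.
Step 23. [r1c2∈{1}] r1c2 is down to just 1. So r1c2=1.
Step 24. [r3c6∈{1}] r3c6 is down to just 1, so r3c6=1.

Answer: 4 1 3 2 5 6 / 6 2 5 4 1 3 / 2 5 6 3 4 1 / 1 3 4 5 6 2 / 3 4 1 6 2 5 / 5 6 2 1 3 4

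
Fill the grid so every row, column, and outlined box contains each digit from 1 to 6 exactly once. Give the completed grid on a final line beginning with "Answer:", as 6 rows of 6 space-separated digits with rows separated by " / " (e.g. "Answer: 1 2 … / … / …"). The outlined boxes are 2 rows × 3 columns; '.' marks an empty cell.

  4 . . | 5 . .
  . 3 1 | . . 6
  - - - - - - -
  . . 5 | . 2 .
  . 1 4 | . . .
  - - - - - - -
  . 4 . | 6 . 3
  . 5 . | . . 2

Step 1. [r4c1∈{2,3,6}] in row 4, 2 fits only at r4c1. So r4c1=2.
Step 2. [r3c1∈{3,6}] 3 has one home in box 3: r3c1, so r3c1=3.
Step 3. [r5c1∈{1}] r5c1 is down to just 1 ⇒ r5c1=1.
Step 4. [r4c5∈{3,5,6}] across row 4, 6 lands solely at r4c5. So r4c5=6.
Step 5. [r2c5∈{4}] r2c5 is down to just 4. So r2c5=4.
Step 6. [r1c2∈{2,6}] r1c2 is the only open cell in col 2 admitting 2 ⇒ r1c2=2.
Step 7. [r6c4∈{1,4}] in row 6, 4 fits only at r6c4. So r6c4=4.
Step 8. [r1c6∈{1}] nothing but 1 survives at r1c6. So r1c6=1.
Step 9. [r1c3∈{6}] r1c3 is down to just 6, so r1c3=6.
Step 10. [r1c5∈{3}] r1c5 is down to just 3. So r1c5=3.
Step 11. [r3c6∈{4}] r3c6's peers cover all but 4 ⇒ r3c6=4.
Step 12. [r3c4∈{1}] nothing but 1 survives at r3c4 ⇒ r3c4=1.
Step 13. [r4c4∈{3}] only 3 remains possible at r4c4, so r4c4=3.
Step 14. [r4c6∈{5}] nothing but 5 survives at r4c6 ⇒ r4c6=5.
Step 15. [r6c5∈{1}] only 1 remains possible at r6c5, so r6c5=1.
Step 16. [r2c4∈{2}] only 2 remains possible at r2c4, so r2c4=2.
Step 17. [r6c1∈{6}] r6c1's peers cover all but 6 ⇒ r6c1=6.
Step 18. [r2c1∈{5}] r2c1 is down to just 5. So r2c1=5.
Step 19. [r6c3∈{3}] nothing but 3 survives at r6c3. So r6c3=3.
Step 20. [r5c3∈{2}] r5c3 is down to just 2 ⇒ r5c3=2.
Step 21. [r5c5∈{5}] nothing but 5 survives at r5c5, so r5c5=5.
Step 22. [r3c2∈{6}] r3c2 has the single candidate 6 ⇒ r3c2=6.

Answer: 4 2 6 5 3 1 / 5 3 1 2 4 6 / 3 6 5 1 2 4 / 2 1 4 3 6 5 / 1 4 2 6 5 3 / 6 5 3 4 1 2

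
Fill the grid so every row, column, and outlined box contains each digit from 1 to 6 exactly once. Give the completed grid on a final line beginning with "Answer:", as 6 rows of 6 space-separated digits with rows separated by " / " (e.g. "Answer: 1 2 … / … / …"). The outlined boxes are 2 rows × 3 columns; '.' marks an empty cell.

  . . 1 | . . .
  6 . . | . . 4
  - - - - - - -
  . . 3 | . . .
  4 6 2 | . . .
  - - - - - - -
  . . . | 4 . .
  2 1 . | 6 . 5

Step 1. [r2c3∈{5}] r2c3's peers cover all but 5 ⇒ r2c3=5.
Step 2. [r1c1∈{3}] r1c1 is down to just 3, so r1c1=3.
Step 3. [r3c1∈{1,5}] across col 1, 1 lands solely at r3c1. So r3c1=1.
Step 4. [r6c5∈{3}] only 3 remains possible at r6c5 ⇒ r6c5=3.
Step 5. [r2c4∈{1,2,3}] in row 2, 3 fits only at r2c4 ⇒ r2c4=3.
Step 6. [r3c2∈{5}] nothing but 5 survives at r3c2 ⇒ r3c2=5.
Step 7. [r3c4∈{2}] r3c4 has the single candidate 2. So r3c4=2.
Step 8. [r2c5∈{1,2}] 1 has one home in row 2: r2c5, so r2c5=1.
Step 9. [r5c6∈{1,2}] row 5 places 1 nowhere but r5c6. So r5c6=1.
Step 10. [r1c6∈{2,6}] r1c6 is the only open cell in col 6 admitting 2 ⇒ r1c6=2.
Step 11. [r1c5∈{5,6}] across row 1, 6 lands solely at r1c5, so r1c5=6.
Step 12. [r1c4∈{5}] r1c4 is down to just 5 ⇒ r1c4=5.
Step 13. [r4c5∈{5}] r4c5 has the single candidate 5, so r4c5=5.
Step 14. [r5c5∈{2}] nothing but 2 survives at r5c5. So r5c5=2.
Step 15. [r3c5∈{4}] r3c5 has the single candidate 4. So r3c5=4.
Step 16. [r5c2∈{3}] r5c2 is down to just 3, so r5c2=3.
Step 17. [r4c4∈{1}] r4c4 is down to just 1 ⇒ r4c4=1.
Step 18. [r4c6∈{3}] nothing but 3 survives at r4c6. So r4c6=3.
Step 19. [r5c1∈{5}] r5c1 has the single candidate 5 ⇒ r5c1=5.
Step 20. [r5c3∈{6}] r5c3 is down to just 6. So r5c3=6.
Step 21. [r6c3∈{4}] only 4 remains possible at r6c3 ⇒ r6c3=4.
Step 22. [r3c6∈{6}] nothing but 6 survives at r3c6 ⇒ r3c6=6.
Step 23. [r1c2∈{4}] r1c2 is down to just 4, so r1c2=4.
Step 24. [r2c2∈{2}] r2c2's peers cover all but 2, so r2c2=2.

Answer: 3 4 1 5 6 2 / 6 2 5 3 1 4 / 1 5 3 2 4 6 / 4 6 2 1 5 3 / 5 3 6 4 2 1 / 2 1 4 6 3 5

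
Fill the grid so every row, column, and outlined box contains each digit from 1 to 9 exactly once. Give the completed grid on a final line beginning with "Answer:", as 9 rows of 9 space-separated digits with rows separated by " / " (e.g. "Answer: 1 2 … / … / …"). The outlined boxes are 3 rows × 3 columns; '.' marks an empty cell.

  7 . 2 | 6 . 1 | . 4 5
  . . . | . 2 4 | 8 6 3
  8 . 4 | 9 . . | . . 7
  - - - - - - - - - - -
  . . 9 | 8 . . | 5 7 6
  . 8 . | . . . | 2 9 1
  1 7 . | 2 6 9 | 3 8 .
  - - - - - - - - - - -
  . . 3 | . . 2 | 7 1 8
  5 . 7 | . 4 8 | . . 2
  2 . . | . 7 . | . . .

Step 1. [r4c6∈{3}] r4c6's peers cover all but 3, so r4c6=3.
Step 2. [r3c2∈{1,3,5,6}] across row 3, 6 lands solely at r3c2 ⇒ r3c2=6.
Step 3. [r7c4∈{5}] r7c4's peers cover all but 5. So r7c4=5.
Step 4. [r7c1∈{4,6,9}] row 7 places 6 nowhere but r7c1 ⇒ r7c1=6.
Step 5. [r9c9∈{4,9}] r9c9 is the only open cell in col 9 admitting 9. So r9c9=9.
Step 6. [r8c2∈{1,9}] in row 8, 9 fits only at r8c2, so r8c2=9.
Step 7. [r5c5∈{5}] r5c5's peers cover all but 5, so r5c5=5.
Step 8. [r8c4∈{1,3}] in row 8, 1 fits only at r8c4. So r8c4=1.
Step 9. [r9c7∈{4,6}] across col 7, 4 lands solely at r9c7 ⇒ r9c7=4.
Step 10. [r5c4∈{4,7}] r5c4 is the only open cell in col 4 admitting 4. So r5c4=4.
Step 11. [r9c2∈{1}] only 1 remains possible at r9c2. So r9c2=1.
Step 12. [r2c3∈{1,5}] 1 has one home in row 2: r2c3. So r2c3=1.
Step 13. [r1c5∈{3,8}] row 1 places 8 nowhere but r1c5, so r1c5=8.
Step 14. [r9c4∈{3}] only 3 remains possible at r9c4, so r9c4=3.
Step 15. [r4c1∈{4}] r4c1 is down to just 4. So r4c1=4.
Step 16. [r2c2∈{5}] r2c2 is down to just 5, so r2c2=5.
Step 17. [r4c5∈{1}] r4c5 is down to just 1, so r4c5=1.
Step 18. [r5c3∈{6}] only 6 remains possible at r5c3. So r5c3=6.
Step 19. [r8c7∈{6}] nothing but 6 survives at r8c7. So r8c7=6.
Step 20. [r9c6∈{6}] r9c6 has the single candidate 6 ⇒ r9c6=6.
Step 21. [r3c8∈{2}] r3c8's peers cover all but 2 ⇒ r3c8=2.
Step 22. [r1c7∈{9}] nothing but 9 survives at r1c7 ⇒ r1c7=9.
Step 23. [r9c3∈{8}] nothing but 8 survives at r9c3 ⇒ r9c3=8.
Step 24. [r3c7∈{1}] nothing but 1 survives at r3c7 ⇒ r3c7=1.
Step 25. [r2c1∈{9}] r2c1 is down to just 9. So r2c1=9.
Step 26. [r6c3∈{5}] nothing but 5 survives at r6c3, so r6c3=5.
Step 27. [r4c2∈{2}] only 2 remains possible at r4c2, so r4c2=2.
Step 28. [r8c8∈{3}] only 3 remains possible at r8c8, so r8c8=3.
Step 29. [r7c2∈{4}] nothing but 4 survives at r7c2, so r7c2=4.
Step 30. [r5c1∈{3}] r5c1 has the single candidate 3, so r5c1=3.
Step 31. [r9c8∈{5}] nothing but 5 survives at r9c8 ⇒ r9c8=5.
Step 32. [r3c6∈{5}] nothing but 5 survives at r3c6 ⇒ r3c6=5.
Step 33. [r1c2∈{3}] nothing but 3 survives at r1c2, so r1c2=3.
Step 34. [r7c5∈{9}] r7c5's peers cover all but 9. So r7c5=9.
Step 35. [r3c5∈{3}] r3c5 has the single candidate 3. So r3c5=3.
Step 36. [r6c9∈{4}] r6c9's peers cover all but 4. So r6c9=4.
Step 37. [r2c4∈{7}] r2c4 is down to just 7 ⇒ r2c4=7.
Step 38. [r5c6∈{7}] r5c6 is down to just 7 ⇒ r5c6=7.

Answer: 7 3 2 6 8 1 9 4 5 / 9 5 1 7 2 4 8 6 3 / 8 6 4 9 3 5 1 2 7 / 4 2 9 8 1 3 5 7 6 / 3 8 6 4 5 7 2 9 1 / 1 7 5 2 6 9 3 8 4 / 6 4 3 5 9 2 7 1 8 / 5 9 7 1 4 8 6 3 2 / 2 1 8 3 7 6 4 5 9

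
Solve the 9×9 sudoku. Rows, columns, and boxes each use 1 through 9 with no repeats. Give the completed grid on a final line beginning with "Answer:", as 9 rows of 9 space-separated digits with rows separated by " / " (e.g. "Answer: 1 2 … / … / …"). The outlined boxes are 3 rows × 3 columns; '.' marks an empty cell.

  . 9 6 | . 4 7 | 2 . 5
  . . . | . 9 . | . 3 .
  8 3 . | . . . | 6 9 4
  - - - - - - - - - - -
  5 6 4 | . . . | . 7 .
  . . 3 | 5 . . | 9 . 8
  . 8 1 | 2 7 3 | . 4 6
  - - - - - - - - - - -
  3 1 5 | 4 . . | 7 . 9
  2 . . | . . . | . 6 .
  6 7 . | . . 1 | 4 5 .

Step 1. [r4c9∈{1,2,3}] row 4 places 2 nowhere but r4c9, so r4c9=2.
Step 2. [r9c5∈{2,3,8}] 2 has one home in row 9: r9c5 ⇒ r9c5=2.
Step 3. [r8c5∈{3,5,8}] col 5 places 3 nowhere but r8c5. So r8c5=3.
Step 4. [r8c6∈{5,8,9}] across row 8, 5 lands solely at r8c6, so r8c6=5.
Step 5. [r3c4∈{1}] r3c4 has the single candidate 1. So r3c4=1.
Step 6. [r2c1∈{1,4,7}] col 1 places 4 nowhere but r2c1, so r2c1=4.
Step 7. [r5c8∈{1}] r5c8 is down to just 1, so r5c8=1.
Step 8. [r1c8∈{8}] r1c8's peers cover all but 8 ⇒ r1c8=8.
Step 9. [r8c7∈{1,8}] r8c7 is the only open cell in col 7 admitting 8 ⇒ r8c7=8.
Step 10. [r4c6∈{8,9}] r4c6 is the only open cell in col 6 admitting 9, so r4c6=9.
Step 11. [r4c4∈{8}] r4c4's peers cover all but 8, so r4c4=8.
Step 12. [r2c6∈{2,6,8}] row 2 places 8 nowhere but r2c6. So r2c6=8.
Step 13. [r3c3∈{2,7}] r3c3 is the only open cell in row 3 admitting 7. So r3c3=7.
Step 14. [r7c6∈{6}] only 6 remains possible at r7c6. So r7c6=6.
Step 15. [r8c3∈{9}] r8c3 has the single candidate 9 ⇒ r8c3=9.
Step 16. [r5c2∈{2}] only 2 remains possible at r5c2, so r5c2=2.
Step 17. [r8c9∈{1}] only 1 remains possible at r8c9 ⇒ r8c9=1.
Step 18. [r8c2∈{4}] nothing but 4 survives at r8c2, so r8c2=4.
Step 19. [r6c7∈{5}] r6c7's peers cover all but 5. So r6c7=5.
Step 20. [r2c9∈{7}] r2c9 has the single candidate 7 ⇒ r2c9=7.
Step 21. [r9c4∈{9}] nothing but 9 survives at r9c4. So r9c4=9.
Step 22. [r2c2∈{5}] r2c2 has the single candidate 5, so r2c2=5.
Step 23. [r7c8∈{2}] r7c8 is down to just 2 ⇒ r7c8=2.
Step 24. [r5c5∈{6}] r5c5 is down to just 6 ⇒ r5c5=6.
Step 25. [r9c9∈{3}] only 3 remains possible at r9c9 ⇒ r9c9=3.
Step 26. [r3c6∈{2}] nothing but 2 survives at r3c6 ⇒ r3c6=2.
Step 27. [r5c1∈{7}] r5c1's peers cover all but 7. So r5c1=7.
Step 28. [r2c7∈{1}] r2c7 has the single candidate 1 ⇒ r2c7=1.
Step 29. [r2c4∈{6}] nothing but 6 survives at r2c4 ⇒ r2c4=6.
Step 30. [r1c4∈{3}] r1c4 is down to just 3, so r1c4=3.
Step 31. [r4c5∈{1}] r4c5 has the single candidate 1. So r4c5=1.
Step 32. [r7c5∈{8}] r7c5's peers cover all but 8 ⇒ r7c5=8.
Step 33. [r5c6∈{4}] nothing but 4 survives at r5c6, so r5c6=4.
Step 34. [r2c3∈{2}] r2c3's peers cover all but 2 ⇒ r2c3=2.
Step 35. [r3c5∈{5}] only 5 remains possible at r3c5. So r3c5=5.
Step 36. [r9c3∈{8}] r9c3 has the single candidate 8, so r9c3=8.
Step 37. [r1c1∈{1}] r1c1's peers cover all but 1, so r1c1=1.
Step 38. [r4c7∈{3}] r4c7 has the single candidate 3, so r4c7=3.
Step 39. [r8c4∈{7}] nothing but 7 survives at r8c4, so r8c4=7.
Step 40. [r6c1∈{9}] r6c1 has the single candidate 9, so r6c1=9.

Answer: 1 9 6 3 4 7 2 8 5 / 4 5 2 6 9 8 1 3 7 / 8 3 7 1 5 2 6 9 4 / 5 6 4 8 1 9 3 7 2 / 7 2 3 5 6 4 9 1 8 / 9 8 1 2 7 3 5 4 6 / 3 1 5 4 8 6 7 2 9 / 2 4 9 7 3 5 8 6 1 / 6 7 8 9 2 1 4 5 3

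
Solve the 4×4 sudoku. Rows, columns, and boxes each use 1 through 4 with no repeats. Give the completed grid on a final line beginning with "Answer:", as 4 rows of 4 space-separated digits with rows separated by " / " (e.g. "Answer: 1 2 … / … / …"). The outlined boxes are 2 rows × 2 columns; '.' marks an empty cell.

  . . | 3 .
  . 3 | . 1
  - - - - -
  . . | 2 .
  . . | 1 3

Step 1. [r2c1∈{2,4}] 2 has one home in row 2: r2c1 ⇒ r2c1=2.
Step 2. [r4c1∈{4}] nothing but 4 survives at r4c1, so r4c1=4.
Step 3. [r1c2∈{1,4}] in col 2, 4 fits only at r1c2 ⇒ r1c2=4.
Step 4. [r3c1∈{1,3}] row 3 places 3 nowhere but r3c1 ⇒ r3c1=3.
Step 5. [r3c2∈{1}] r3c2 is down to just 1 ⇒ r3c2=1.
Step 6. [r1c4∈{2}] nothing but 2 survives at r1c4, so r1c4=2.
Step 7. [r2c3∈{4}] r2c3 has the single candidate 4, so r2c3=4.
Step 8. [r1c1∈{1}] only 1 remains possible at r1c1. So r1c1=1.
Step 9. [r4c2∈{2}] nothing but 2 survives at r4c2. So r4c2=2.
Step 10. [r3c4∈{4}] nothing but 4 survives at r3c4, so r3c4=4.

Answer: 1 4 3 2 / 2 3 4 1 / 3 1 2 4 / 4 2 1 3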